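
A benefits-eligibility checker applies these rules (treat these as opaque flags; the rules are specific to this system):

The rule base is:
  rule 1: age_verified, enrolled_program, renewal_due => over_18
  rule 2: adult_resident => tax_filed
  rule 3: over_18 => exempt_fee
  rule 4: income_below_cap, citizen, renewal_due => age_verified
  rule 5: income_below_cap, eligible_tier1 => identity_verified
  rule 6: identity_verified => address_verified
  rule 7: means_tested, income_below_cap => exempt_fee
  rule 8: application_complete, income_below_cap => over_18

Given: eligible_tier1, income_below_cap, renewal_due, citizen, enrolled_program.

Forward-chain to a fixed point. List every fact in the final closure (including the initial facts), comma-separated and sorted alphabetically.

Round 1: rule 4 [income_below_cap, citizen, renewal_due => age_verified]; rule 5 [income_below_cap, eligible_tier1 => identity_verified]. New: age_verified, identity_verified.
Round 2: rule 1 [age_verified, enrolled_program, renewal_due => over_18]; rule 6 [identity_verified => address_verified]. New: over_18, address_verified.
Round 3: rule 3 [over_18 => exempt_fee]. New: exempt_fee.

address_verified, age_verified, citizen, eligible_tier1, enrolled_program, exempt_fee, identity_verified, income_below_cap, over_18, renewal_due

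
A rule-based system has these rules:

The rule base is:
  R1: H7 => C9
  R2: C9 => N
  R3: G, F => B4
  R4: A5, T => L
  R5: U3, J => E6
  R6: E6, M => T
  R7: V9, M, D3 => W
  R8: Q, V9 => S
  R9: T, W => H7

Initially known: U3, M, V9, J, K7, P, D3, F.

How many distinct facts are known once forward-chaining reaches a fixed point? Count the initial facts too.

[1] R5 [U3, J => E6]; R7 [V9, M, D3 => W]. ⇒ new: E6, W.
[2] R6 [E6, M => T]. ⇒ new: T.
[3] R9 [T, W => H7]. ⇒ new: H7.
[4] R1 [H7 => C9]. ⇒ new: C9.
[5] R2 [C9 => N]. ⇒ new: N.
Closure: {C9, D3, E6, F, H7, J, K7, M, N, P, T, U3, V9, W} — 14 facts.

14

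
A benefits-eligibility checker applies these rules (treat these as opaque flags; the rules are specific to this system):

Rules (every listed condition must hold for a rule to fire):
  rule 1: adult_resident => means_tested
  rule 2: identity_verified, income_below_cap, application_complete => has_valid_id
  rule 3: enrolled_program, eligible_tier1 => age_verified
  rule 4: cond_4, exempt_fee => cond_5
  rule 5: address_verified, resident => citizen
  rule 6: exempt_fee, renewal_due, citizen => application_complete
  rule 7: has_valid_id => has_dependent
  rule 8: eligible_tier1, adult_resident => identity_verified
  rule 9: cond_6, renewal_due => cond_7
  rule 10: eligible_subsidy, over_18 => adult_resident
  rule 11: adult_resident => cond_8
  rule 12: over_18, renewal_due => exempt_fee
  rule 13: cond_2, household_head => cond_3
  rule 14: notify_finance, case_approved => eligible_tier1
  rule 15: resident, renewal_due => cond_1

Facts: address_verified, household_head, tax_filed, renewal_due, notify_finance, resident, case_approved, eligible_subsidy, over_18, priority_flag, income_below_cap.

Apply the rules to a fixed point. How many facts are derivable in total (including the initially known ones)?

22

Round 1 fires rule 5, rule 10, rule 12, rule 14, rule 15, giving citizen, adult_resident, exempt_fee, eligible_tier1, cond_1.
Round 2 fires rule 1, rule 6, rule 8, rule 11, giving means_tested, application_complete, identity_verified, cond_8.
Round 3 fires rule 2, giving has_valid_id.
Round 4 fires rule 7, giving has_dependent.
Closure: {address_verified, adult_resident, application_complete, case_approved, citizen, cond_1, cond_8, eligible_subsidy, eligible_tier1, exempt_fee, has_dependent, has_valid_id, household_head, identity_verified, income_below_cap, means_tested, notify_finance, over_18, priority_flag, renewal_due, resident, tax_filed} — 22 facts.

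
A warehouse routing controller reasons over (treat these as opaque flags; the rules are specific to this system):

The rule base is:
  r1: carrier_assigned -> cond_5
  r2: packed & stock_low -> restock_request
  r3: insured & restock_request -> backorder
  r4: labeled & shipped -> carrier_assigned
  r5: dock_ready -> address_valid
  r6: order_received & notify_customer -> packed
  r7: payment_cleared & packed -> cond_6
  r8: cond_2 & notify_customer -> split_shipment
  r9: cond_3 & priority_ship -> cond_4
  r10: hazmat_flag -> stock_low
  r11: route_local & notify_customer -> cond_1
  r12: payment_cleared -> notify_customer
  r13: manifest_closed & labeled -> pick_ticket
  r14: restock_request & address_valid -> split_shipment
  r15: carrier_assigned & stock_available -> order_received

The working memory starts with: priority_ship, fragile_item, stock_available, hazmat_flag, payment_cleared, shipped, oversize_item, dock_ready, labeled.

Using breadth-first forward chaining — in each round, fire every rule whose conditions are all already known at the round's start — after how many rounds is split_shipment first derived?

Round 1 — r4, r5, r10, r12, derive carrier_assigned, address_valid, stock_low, notify_customer.
Round 2 — r1, r15, derive cond_5, order_received.
Round 3 — r6, derive packed.
Round 4 — r2, r7, derive restock_request, cond_6.
Round 5 — r14, derive split_shipment.
split_shipment first appears in round 5.

5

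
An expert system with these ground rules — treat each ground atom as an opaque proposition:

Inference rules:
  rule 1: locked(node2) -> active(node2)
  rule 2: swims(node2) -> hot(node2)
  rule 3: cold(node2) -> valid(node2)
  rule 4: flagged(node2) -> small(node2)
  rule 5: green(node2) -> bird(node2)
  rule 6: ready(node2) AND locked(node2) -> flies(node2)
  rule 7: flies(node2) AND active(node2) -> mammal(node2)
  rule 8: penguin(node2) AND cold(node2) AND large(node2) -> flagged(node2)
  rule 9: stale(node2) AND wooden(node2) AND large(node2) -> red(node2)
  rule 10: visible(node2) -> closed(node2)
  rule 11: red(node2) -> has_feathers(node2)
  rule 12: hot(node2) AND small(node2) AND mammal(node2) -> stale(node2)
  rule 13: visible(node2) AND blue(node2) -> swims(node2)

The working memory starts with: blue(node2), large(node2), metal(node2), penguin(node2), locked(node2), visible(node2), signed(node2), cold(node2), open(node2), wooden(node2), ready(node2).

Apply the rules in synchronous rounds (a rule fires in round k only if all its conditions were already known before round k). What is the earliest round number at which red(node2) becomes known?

Round 1: rule 1 [locked(node2) -> active(node2)]; rule 3 [cold(node2) -> valid(node2)]; rule 6 [ready(node2) AND locked(node2) -> flies(node2)]; rule 8 [penguin(node2) AND cold(node2) AND large(node2) -> flagged(node2)]; rule 10 [visible(node2) -> closed(node2)]; rule 13 [visible(node2) AND blue(node2) -> swims(node2)]. New: active(node2), valid(node2), flies(node2), flagged(node2), closed(node2), swims(node2).
Round 2: rule 2 [swims(node2) -> hot(node2)]; rule 4 [flagged(node2) -> small(node2)]; rule 7 [flies(node2) AND active(node2) -> mammal(node2)]. New: hot(node2), small(node2), mammal(node2).
Round 3: rule 12 [hot(node2) AND small(node2) AND mammal(node2) -> stale(node2)]. New: stale(node2).
Round 4: rule 9 [stale(node2) AND wooden(node2) AND large(node2) -> red(node2)]. New: red(node2).
red(node2) first appears in round 4.

4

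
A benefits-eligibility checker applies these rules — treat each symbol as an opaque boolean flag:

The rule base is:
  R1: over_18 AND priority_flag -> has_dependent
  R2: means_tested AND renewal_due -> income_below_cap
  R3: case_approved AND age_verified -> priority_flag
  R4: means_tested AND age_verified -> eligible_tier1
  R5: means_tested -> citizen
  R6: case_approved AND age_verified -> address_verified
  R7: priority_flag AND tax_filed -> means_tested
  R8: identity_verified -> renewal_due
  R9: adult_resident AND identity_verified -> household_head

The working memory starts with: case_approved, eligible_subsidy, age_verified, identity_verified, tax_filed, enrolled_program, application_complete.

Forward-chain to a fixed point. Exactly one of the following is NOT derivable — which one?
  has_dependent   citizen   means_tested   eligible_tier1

Round 1: R3 [case_approved AND age_verified -> priority_flag]; R6 [case_approved AND age_verified -> address_verified]; R8 [identity_verified -> renewal_due]. New: priority_flag, address_verified, renewal_due.
Round 2: R7 [priority_flag AND tax_filed -> means_tested]. New: means_tested.
Round 3: R2 [means_tested AND renewal_due -> income_below_cap]; R4 [means_tested AND age_verified -> eligible_tier1]; R5 [means_tested -> citizen]. New: income_below_cap, eligible_tier1, citizen.
Derived: means_tested (round 2), eligible_tier1 (round 3), citizen (round 3). has_dependent never appears in any round.

has_dependent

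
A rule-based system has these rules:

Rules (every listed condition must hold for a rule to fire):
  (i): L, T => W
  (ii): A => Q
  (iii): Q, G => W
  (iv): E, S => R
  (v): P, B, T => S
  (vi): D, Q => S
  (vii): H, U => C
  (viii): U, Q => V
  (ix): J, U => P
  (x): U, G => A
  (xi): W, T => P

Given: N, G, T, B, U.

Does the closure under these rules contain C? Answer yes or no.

Round 1: (x) [U, G => A]. Adds A.
Round 2: (ii) [A => Q]. Adds Q.
Round 3: (iii) [Q, G => W]; (viii) [U, Q => V]. Adds W, V.
Round 4: (xi) [W, T => P]. Adds P.
Round 5: (v) [P, B, T => S]. Adds S.
Fixed point reached. C is concluded only by (vii); (vii) needs H (never derived).

no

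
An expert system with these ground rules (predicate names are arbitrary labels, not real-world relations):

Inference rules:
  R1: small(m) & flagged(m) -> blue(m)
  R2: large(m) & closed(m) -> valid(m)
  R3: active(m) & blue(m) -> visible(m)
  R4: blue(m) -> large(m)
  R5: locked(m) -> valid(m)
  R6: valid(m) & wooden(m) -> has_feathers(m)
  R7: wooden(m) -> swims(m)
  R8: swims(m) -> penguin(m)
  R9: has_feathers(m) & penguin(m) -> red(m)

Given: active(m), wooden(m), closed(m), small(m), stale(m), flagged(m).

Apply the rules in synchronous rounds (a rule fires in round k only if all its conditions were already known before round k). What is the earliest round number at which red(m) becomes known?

5

Round 1 fires R1, R7, giving blue(m), swims(m).
Round 2 fires R3, R4, R8, giving visible(m), large(m), penguin(m).
Round 3 fires R2, giving valid(m).
Round 4 fires R6, giving has_feathers(m).
Round 5 fires R9, giving red(m).
red(m) first appears in round 5.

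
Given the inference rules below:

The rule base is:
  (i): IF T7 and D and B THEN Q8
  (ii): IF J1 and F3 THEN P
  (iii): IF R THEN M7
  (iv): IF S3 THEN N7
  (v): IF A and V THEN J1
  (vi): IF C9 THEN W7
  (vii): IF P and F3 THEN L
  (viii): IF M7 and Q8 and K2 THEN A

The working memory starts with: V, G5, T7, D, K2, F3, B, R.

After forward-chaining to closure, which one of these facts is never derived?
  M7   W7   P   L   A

W7

Round 1: (i) [IF T7 and D and B THEN Q8]; (iii) [IF R THEN M7]. New: Q8, M7.
Round 2: (viii) [IF M7 and Q8 and K2 THEN A]. New: A.
Round 3: (v) [IF A and V THEN J1]. New: J1.
Round 4: (ii) [IF J1 and F3 THEN P]. New: P.
Round 5: (vii) [IF P and F3 THEN L]. New: L.
Derived: A (round 2), M7 (round 1), P (round 4), L (round 5). W7 never appears in any round.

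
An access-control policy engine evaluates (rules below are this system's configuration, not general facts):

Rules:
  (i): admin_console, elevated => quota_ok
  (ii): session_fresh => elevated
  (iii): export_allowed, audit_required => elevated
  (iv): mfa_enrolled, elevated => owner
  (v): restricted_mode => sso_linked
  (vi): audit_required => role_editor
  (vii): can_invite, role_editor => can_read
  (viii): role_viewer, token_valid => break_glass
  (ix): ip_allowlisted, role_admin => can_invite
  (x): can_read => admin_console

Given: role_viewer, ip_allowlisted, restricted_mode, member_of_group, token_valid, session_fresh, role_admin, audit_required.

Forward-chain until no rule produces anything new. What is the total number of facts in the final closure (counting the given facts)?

16

Round 1: (ii) [session_fresh => elevated]; (v) [restricted_mode => sso_linked]; (vi) [audit_required => role_editor]; (viii) [role_viewer, token_valid => break_glass]; (ix) [ip_allowlisted, role_admin => can_invite]. New: elevated, sso_linked, role_editor, break_glass, can_invite.
Round 2: (vii) [can_invite, role_editor => can_read]. New: can_read.
Round 3: (x) [can_read => admin_console]. New: admin_console.
Round 4: (i) [admin_console, elevated => quota_ok]. New: quota_ok.
Closure: {admin_console, audit_required, break_glass, can_invite, can_read, elevated, ip_allowlisted, member_of_group, quota_ok, restricted_mode, role_admin, role_editor, role_viewer, session_fresh, sso_linked, token_valid} — 16 facts.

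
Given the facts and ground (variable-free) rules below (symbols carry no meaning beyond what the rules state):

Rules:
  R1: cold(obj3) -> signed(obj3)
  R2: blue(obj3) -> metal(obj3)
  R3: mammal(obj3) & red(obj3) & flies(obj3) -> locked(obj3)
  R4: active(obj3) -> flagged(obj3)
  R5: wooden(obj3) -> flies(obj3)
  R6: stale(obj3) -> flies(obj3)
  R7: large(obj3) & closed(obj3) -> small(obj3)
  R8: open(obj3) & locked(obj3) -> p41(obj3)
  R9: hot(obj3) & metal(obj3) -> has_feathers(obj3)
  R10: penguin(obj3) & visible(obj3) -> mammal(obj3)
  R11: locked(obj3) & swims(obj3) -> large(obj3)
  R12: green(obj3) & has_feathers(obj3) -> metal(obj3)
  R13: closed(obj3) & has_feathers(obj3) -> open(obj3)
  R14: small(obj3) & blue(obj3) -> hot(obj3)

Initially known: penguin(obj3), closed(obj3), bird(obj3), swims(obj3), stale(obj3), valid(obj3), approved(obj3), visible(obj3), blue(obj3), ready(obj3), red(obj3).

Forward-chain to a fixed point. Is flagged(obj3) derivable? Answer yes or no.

no

Round 1: R2 [blue(obj3) -> metal(obj3)]; R6 [stale(obj3) -> flies(obj3)]; R10 [penguin(obj3) & visible(obj3) -> mammal(obj3)]. New: metal(obj3), flies(obj3), mammal(obj3).
Round 2: R3 [mammal(obj3) & red(obj3) & flies(obj3) -> locked(obj3)]. New: locked(obj3).
Round 3: R11 [locked(obj3) & swims(obj3) -> large(obj3)]. New: large(obj3).
Round 4: R7 [large(obj3) & closed(obj3) -> small(obj3)]. New: small(obj3).
Round 5: R14 [small(obj3) & blue(obj3) -> hot(obj3)]. New: hot(obj3).
Round 6: R9 [hot(obj3) & metal(obj3) -> has_feathers(obj3)]. New: has_feathers(obj3).
Round 7: R13 [closed(obj3) & has_feathers(obj3) -> open(obj3)]. New: open(obj3).
Round 8: R8 [open(obj3) & locked(obj3) -> p41(obj3)]. New: p41(obj3).
Fixed point reached. flagged(obj3) is concluded only by R4; R4 needs active(obj3) (never derived).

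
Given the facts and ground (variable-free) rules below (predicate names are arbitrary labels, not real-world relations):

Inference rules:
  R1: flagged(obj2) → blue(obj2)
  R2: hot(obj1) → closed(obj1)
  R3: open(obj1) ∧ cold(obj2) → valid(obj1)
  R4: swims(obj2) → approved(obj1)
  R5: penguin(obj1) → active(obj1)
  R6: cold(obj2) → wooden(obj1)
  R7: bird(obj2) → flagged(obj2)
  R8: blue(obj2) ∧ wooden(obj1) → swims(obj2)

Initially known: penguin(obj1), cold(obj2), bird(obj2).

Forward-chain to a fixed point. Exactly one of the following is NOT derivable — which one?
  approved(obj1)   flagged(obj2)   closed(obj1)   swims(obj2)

Round 1: R5 [penguin(obj1) → active(obj1)]; R6 [cold(obj2) → wooden(obj1)]; R7 [bird(obj2) → flagged(obj2)]. New: active(obj1), wooden(obj1), flagged(obj2).
Round 2: R1 [flagged(obj2) → blue(obj2)]. New: blue(obj2).
Round 3: R8 [blue(obj2) ∧ wooden(obj1) → swims(obj2)]. New: swims(obj2).
Round 4: R4 [swims(obj2) → approved(obj1)]. New: approved(obj1).
Derived: flagged(obj2) (round 1), swims(obj2) (round 3), approved(obj1) (round 4). closed(obj1) never appears in any round.

closed(obj1)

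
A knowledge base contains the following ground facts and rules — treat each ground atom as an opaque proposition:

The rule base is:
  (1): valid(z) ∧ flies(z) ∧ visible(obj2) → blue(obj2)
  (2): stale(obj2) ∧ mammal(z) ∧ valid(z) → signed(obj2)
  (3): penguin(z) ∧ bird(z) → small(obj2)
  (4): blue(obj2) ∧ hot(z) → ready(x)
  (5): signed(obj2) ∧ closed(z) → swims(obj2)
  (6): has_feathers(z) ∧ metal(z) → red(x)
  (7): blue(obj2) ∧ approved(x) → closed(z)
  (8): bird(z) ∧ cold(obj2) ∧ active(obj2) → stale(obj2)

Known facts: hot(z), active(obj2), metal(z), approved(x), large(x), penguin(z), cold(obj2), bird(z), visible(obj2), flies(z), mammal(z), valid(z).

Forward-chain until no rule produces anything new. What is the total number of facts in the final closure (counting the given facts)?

19

[1] (1) [valid(z) ∧ flies(z) ∧ visible(obj2) → blue(obj2)]; (3) [penguin(z) ∧ bird(z) → small(obj2)]; (8) [bird(z) ∧ cold(obj2) ∧ active(obj2) → stale(obj2)]. ⇒ new: blue(obj2), small(obj2), stale(obj2).
[2] (2) [stale(obj2) ∧ mammal(z) ∧ valid(z) → signed(obj2)]; (4) [blue(obj2) ∧ hot(z) → ready(x)]; (7) [blue(obj2) ∧ approved(x) → closed(z)]. ⇒ new: signed(obj2), ready(x), closed(z).
[3] (5) [signed(obj2) ∧ closed(z) → swims(obj2)]. ⇒ new: swims(obj2).
Closure: {active(obj2), approved(x), bird(z), blue(obj2), closed(z), cold(obj2), flies(z), hot(z), large(x), mammal(z), metal(z), penguin(z), ready(x), signed(obj2), small(obj2), stale(obj2), swims(obj2), valid(z), visible(obj2)} — 19 facts.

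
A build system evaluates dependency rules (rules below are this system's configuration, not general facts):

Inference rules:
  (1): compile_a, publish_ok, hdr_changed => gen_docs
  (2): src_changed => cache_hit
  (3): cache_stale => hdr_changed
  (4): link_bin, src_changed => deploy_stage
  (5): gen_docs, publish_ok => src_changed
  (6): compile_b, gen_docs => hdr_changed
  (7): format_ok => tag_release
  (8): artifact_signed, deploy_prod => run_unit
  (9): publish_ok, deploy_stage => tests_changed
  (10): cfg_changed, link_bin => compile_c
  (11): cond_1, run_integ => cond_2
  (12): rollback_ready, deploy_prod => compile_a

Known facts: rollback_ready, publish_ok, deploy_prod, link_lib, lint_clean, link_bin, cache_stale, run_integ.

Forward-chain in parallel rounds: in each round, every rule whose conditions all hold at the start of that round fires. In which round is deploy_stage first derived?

4

Round 1 fires (3), (12), giving hdr_changed, compile_a.
Round 2 fires (1), giving gen_docs.
Round 3 fires (5), giving src_changed.
Round 4 fires (2), (4), giving cache_hit, deploy_stage.
deploy_stage first appears in round 4.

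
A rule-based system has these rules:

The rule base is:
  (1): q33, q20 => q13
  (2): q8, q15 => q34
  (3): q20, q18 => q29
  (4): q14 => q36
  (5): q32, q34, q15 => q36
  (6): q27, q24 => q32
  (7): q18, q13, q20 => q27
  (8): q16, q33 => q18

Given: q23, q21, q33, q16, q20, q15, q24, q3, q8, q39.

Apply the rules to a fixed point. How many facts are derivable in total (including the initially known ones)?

17

[1] (1) [q33, q20 => q13]; (2) [q8, q15 => q34]; (8) [q16, q33 => q18]. ⇒ new: q13, q34, q18.
[2] (3) [q20, q18 => q29]; (7) [q18, q13, q20 => q27]. ⇒ new: q29, q27.
[3] (6) [q27, q24 => q32]. ⇒ new: q32.
[4] (5) [q32, q34, q15 => q36]. ⇒ new: q36.
Closure: {q13, q15, q16, q18, q20, q21, q23, q24, q27, q29, q3, q32, q33, q34, q36, q39, q8} — 17 facts.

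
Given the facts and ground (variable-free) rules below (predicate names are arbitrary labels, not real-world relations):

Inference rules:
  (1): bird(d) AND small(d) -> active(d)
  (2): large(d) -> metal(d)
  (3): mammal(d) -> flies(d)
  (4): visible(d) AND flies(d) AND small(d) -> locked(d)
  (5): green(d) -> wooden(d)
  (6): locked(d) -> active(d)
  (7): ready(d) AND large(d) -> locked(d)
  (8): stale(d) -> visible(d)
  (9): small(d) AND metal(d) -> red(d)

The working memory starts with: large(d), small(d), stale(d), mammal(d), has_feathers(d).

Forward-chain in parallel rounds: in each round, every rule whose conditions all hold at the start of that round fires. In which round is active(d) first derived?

3

Round 1 fires (2), (3), (8), giving metal(d), flies(d), visible(d).
Round 2 fires (4), (9), giving locked(d), red(d).
Round 3 fires (6), giving active(d).
active(d) first appears in round 3.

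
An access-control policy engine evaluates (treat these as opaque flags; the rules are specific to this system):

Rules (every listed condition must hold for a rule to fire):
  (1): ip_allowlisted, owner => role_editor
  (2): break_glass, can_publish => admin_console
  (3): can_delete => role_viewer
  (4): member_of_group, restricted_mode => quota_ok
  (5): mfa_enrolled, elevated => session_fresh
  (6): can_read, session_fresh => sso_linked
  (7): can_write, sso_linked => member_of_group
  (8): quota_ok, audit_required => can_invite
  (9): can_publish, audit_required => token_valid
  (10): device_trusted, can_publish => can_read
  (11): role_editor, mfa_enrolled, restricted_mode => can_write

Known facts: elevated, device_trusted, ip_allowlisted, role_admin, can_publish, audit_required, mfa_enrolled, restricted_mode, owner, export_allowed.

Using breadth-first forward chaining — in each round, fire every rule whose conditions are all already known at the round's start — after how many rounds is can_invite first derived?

5

Round 1: (1) [ip_allowlisted, owner => role_editor]; (5) [mfa_enrolled, elevated => session_fresh]; (9) [can_publish, audit_required => token_valid]; (10) [device_trusted, can_publish => can_read]. New: role_editor, session_fresh, token_valid, can_read.
Round 2: (6) [can_read, session_fresh => sso_linked]; (11) [role_editor, mfa_enrolled, restricted_mode => can_write]. New: sso_linked, can_write.
Round 3: (7) [can_write, sso_linked => member_of_group]. New: member_of_group.
Round 4: (4) [member_of_group, restricted_mode => quota_ok]. New: quota_ok.
Round 5: (8) [quota_ok, audit_required => can_invite]. New: can_invite.
can_invite first appears in round 5.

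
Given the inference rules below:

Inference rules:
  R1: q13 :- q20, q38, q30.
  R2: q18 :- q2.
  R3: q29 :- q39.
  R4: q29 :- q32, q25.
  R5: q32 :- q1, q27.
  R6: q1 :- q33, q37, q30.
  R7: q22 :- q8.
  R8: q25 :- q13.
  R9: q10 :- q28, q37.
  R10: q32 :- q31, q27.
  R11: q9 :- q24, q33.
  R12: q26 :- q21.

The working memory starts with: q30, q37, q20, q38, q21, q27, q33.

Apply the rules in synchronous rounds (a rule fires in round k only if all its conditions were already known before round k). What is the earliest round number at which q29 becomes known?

3

Round 1: R1 [q13 :- q20, q38, q30.]; R6 [q1 :- q33, q37, q30.]; R12 [q26 :- q21.]. Adds q13, q1, q26.
Round 2: R5 [q32 :- q1, q27.]; R8 [q25 :- q13.]. Adds q32, q25.
Round 3: R4 [q29 :- q32, q25.]. Adds q29.
q29 first appears in round 3.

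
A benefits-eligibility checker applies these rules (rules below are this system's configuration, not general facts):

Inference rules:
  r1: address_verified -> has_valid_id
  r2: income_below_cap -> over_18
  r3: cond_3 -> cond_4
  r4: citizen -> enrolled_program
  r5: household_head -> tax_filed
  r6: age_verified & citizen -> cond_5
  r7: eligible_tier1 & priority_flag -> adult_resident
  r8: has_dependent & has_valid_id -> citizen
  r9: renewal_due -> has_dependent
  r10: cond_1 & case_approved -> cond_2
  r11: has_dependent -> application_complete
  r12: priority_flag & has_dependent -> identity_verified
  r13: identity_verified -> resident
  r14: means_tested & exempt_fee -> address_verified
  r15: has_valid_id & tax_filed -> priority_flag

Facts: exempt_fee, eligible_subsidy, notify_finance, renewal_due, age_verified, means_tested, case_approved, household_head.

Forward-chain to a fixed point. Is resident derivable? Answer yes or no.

Round 1 — r5, r9, r14, derive tax_filed, has_dependent, address_verified.
Round 2 — r1, r11, derive has_valid_id, application_complete.
Round 3 — r8, r15, derive citizen, priority_flag.
Round 4 — r4, r6, r12, derive enrolled_program, cond_5, identity_verified.
Round 5 — r13, derive resident.
resident appears in round 5, so it is derivable.

yes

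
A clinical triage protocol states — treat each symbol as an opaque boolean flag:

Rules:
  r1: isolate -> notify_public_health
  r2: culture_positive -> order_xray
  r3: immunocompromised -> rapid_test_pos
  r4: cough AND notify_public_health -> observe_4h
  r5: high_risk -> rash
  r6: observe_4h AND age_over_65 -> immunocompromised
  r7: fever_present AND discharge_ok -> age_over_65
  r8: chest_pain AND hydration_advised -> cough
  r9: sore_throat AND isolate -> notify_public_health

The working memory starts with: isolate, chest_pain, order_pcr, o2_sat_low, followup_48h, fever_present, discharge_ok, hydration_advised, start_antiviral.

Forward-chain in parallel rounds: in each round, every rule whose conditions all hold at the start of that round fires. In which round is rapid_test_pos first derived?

Round 1 — r1, r7, r8, derive notify_public_health, age_over_65, cough.
Round 2 — r4, derive observe_4h.
Round 3 — r6, derive immunocompromised.
Round 4 — r3, derive rapid_test_pos.
rapid_test_pos first appears in round 4.

4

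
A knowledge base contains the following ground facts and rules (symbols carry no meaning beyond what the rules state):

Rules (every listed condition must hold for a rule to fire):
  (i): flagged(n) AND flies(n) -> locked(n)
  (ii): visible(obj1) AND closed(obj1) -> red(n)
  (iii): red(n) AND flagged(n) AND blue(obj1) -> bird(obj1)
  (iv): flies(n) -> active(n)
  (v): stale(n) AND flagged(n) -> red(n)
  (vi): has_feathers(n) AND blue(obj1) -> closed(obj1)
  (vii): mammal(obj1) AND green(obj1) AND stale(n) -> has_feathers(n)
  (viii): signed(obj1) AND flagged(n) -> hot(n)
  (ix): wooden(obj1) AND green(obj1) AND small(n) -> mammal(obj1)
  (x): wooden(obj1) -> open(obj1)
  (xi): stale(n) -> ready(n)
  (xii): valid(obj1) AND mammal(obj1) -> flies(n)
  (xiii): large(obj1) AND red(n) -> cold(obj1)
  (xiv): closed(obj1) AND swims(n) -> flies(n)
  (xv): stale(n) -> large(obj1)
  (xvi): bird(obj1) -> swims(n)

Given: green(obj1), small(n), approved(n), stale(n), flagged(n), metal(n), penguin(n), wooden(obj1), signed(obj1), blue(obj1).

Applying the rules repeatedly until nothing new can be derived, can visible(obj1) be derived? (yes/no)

Round 1 fires (v), (viii), (ix), (x), (xi), (xv), giving red(n), hot(n), mammal(obj1), open(obj1), ready(n), large(obj1).
Round 2 fires (iii), (vii), (xiii), giving bird(obj1), has_feathers(n), cold(obj1).
Round 3 fires (vi), (xvi), giving closed(obj1), swims(n).
Round 4 fires (xiv), giving flies(n).
Round 5 fires (i), (iv), giving locked(n), active(n).
Fixed point reached. No rule has visible(obj1) as a consequent, and it is not given.

no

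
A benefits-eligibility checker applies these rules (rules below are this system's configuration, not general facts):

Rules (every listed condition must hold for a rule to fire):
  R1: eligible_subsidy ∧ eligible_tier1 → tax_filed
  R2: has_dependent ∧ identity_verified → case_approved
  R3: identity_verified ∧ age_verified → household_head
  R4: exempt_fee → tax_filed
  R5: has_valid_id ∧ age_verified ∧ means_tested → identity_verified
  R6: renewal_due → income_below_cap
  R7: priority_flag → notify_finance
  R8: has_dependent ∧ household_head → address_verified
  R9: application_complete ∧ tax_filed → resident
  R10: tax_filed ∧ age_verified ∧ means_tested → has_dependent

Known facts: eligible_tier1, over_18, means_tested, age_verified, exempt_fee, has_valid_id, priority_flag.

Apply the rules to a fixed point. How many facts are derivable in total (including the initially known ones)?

Round 1 fires R4, R5, R7, giving tax_filed, identity_verified, notify_finance.
Round 2 fires R3, R10, giving household_head, has_dependent.
Round 3 fires R2, R8, giving case_approved, address_verified.
Closure: {address_verified, age_verified, case_approved, eligible_tier1, exempt_fee, has_dependent, has_valid_id, household_head, identity_verified, means_tested, notify_finance, over_18, priority_flag, tax_filed} — 14 facts.

14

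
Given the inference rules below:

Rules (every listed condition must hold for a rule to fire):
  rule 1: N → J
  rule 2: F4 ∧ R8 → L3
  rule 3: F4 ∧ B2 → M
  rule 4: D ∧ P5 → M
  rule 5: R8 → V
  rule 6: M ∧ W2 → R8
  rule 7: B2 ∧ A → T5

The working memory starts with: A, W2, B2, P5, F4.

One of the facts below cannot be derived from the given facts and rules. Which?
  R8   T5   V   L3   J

Round 1: rule 3 [F4 ∧ B2 → M]; rule 7 [B2 ∧ A → T5]. New: M, T5.
Round 2: rule 6 [M ∧ W2 → R8]. New: R8.
Round 3: rule 2 [F4 ∧ R8 → L3]; rule 5 [R8 → V]. New: L3, V.
Derived: V (round 3), T5 (round 1), L3 (round 3), R8 (round 2). J never appears in any round.

J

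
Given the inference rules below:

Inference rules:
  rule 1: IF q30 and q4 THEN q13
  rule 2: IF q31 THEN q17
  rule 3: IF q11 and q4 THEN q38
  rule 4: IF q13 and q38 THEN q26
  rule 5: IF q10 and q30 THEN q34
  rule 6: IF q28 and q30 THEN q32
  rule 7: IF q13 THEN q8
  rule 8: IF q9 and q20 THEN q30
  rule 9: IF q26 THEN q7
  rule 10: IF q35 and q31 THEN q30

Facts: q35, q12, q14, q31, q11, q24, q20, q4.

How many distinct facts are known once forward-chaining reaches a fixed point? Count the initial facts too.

15

Round 1 fires rule 2, rule 3, rule 10, giving q17, q38, q30.
Round 2 fires rule 1, giving q13.
Round 3 fires rule 4, rule 7, giving q26, q8.
Round 4 fires rule 9, giving q7.
Closure: {q11, q12, q13, q14, q17, q20, q24, q26, q30, q31, q35, q38, q4, q7, q8} — 15 facts.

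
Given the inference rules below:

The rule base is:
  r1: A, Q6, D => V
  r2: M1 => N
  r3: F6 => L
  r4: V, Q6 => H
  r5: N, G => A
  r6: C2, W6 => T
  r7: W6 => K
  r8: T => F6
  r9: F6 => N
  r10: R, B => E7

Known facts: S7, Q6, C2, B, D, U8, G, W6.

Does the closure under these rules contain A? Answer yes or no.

Round 1: r6 [C2, W6 => T]; r7 [W6 => K]. Adds T, K.
Round 2: r8 [T => F6]. Adds F6.
Round 3: r3 [F6 => L]; r9 [F6 => N]. Adds L, N.
Round 4: r5 [N, G => A]. Adds A.
Round 5: r1 [A, Q6, D => V]. Adds V.
Round 6: r4 [V, Q6 => H]. Adds H.
A appears in round 4, so it is derivable.

yes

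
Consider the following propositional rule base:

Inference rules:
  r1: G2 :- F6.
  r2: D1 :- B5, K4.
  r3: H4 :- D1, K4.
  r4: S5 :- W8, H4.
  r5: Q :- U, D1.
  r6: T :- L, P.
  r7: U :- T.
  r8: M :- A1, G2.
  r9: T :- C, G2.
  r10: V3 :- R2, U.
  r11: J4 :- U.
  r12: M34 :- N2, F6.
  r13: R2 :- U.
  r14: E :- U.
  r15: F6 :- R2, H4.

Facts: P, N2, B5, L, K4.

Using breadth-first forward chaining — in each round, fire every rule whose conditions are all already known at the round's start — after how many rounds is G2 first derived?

Round 1 — r2, r6, derive D1, T.
Round 2 — r3, r7, derive H4, U.
Round 3 — r5, r11, r13, r14, derive Q, J4, R2, E.
Round 4 — r10, r15, derive V3, F6.
Round 5 — r1, r12, derive G2, M34.
G2 first appears in round 5.

5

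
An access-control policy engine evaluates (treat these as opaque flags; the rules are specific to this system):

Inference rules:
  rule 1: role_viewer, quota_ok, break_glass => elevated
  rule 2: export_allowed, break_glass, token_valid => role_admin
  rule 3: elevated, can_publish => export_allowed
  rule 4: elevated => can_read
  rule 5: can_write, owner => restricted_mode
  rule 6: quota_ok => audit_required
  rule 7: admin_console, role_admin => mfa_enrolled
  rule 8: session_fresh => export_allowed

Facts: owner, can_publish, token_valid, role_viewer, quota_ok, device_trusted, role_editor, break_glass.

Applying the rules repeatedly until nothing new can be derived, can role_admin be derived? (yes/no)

Round 1 fires rule 1, rule 6, giving elevated, audit_required.
Round 2 fires rule 3, rule 4, giving export_allowed, can_read.
Round 3 fires rule 2, giving role_admin.
role_admin appears in round 3, so it is derivable.

yes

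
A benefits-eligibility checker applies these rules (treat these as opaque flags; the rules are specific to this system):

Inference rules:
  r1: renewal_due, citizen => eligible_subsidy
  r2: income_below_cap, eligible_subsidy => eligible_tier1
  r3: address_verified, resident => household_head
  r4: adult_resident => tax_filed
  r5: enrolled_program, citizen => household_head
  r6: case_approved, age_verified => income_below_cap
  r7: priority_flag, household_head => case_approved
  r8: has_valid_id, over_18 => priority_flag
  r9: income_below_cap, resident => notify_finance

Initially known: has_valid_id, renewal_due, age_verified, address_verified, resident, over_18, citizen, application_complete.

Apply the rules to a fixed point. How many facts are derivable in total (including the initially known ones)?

Round 1: r1 [renewal_due, citizen => eligible_subsidy]; r3 [address_verified, resident => household_head]; r8 [has_valid_id, over_18 => priority_flag]. Adds eligible_subsidy, household_head, priority_flag.
Round 2: r7 [priority_flag, household_head => case_approved]. Adds case_approved.
Round 3: r6 [case_approved, age_verified => income_below_cap]. Adds income_below_cap.
Round 4: r2 [income_below_cap, eligible_subsidy => eligible_tier1]; r9 [income_below_cap, resident => notify_finance]. Adds eligible_tier1, notify_finance.
Closure: {address_verified, age_verified, application_complete, case_approved, citizen, eligible_subsidy, eligible_tier1, has_valid_id, household_head, income_below_cap, notify_finance, over_18, priority_flag, renewal_due, resident} — 15 facts.

15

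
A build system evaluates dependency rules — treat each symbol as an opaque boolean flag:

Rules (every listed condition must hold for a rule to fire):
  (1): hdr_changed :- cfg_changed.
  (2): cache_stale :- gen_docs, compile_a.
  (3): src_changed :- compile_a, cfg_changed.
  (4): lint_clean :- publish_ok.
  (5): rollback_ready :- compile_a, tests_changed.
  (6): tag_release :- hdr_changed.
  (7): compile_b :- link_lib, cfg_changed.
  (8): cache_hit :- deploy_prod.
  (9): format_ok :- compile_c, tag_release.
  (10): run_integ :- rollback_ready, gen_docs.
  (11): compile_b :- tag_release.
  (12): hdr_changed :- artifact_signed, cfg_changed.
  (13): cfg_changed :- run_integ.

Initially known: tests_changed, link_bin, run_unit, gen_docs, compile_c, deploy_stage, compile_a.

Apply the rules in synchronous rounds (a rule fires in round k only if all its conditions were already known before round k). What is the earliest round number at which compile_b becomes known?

Round 1 fires (2), (5), giving cache_stale, rollback_ready.
Round 2 fires (10), giving run_integ.
Round 3 fires (13), giving cfg_changed.
Round 4 fires (1), (3), giving hdr_changed, src_changed.
Round 5 fires (6), giving tag_release.
Round 6 fires (9), (11), giving format_ok, compile_b.
compile_b first appears in round 6.

6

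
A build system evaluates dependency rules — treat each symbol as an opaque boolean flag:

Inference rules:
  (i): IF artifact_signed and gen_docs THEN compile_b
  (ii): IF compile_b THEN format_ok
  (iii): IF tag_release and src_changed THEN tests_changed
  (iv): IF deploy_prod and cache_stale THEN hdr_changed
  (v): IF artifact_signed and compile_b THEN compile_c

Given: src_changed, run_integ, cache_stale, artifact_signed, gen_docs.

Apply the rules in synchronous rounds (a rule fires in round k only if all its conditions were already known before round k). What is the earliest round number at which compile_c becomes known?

Round 1: (i) [IF artifact_signed and gen_docs THEN compile_b]. Adds compile_b.
Round 2: (ii) [IF compile_b THEN format_ok]; (v) [IF artifact_signed and compile_b THEN compile_c]. Adds format_ok, compile_c.
compile_c first appears in round 2.

2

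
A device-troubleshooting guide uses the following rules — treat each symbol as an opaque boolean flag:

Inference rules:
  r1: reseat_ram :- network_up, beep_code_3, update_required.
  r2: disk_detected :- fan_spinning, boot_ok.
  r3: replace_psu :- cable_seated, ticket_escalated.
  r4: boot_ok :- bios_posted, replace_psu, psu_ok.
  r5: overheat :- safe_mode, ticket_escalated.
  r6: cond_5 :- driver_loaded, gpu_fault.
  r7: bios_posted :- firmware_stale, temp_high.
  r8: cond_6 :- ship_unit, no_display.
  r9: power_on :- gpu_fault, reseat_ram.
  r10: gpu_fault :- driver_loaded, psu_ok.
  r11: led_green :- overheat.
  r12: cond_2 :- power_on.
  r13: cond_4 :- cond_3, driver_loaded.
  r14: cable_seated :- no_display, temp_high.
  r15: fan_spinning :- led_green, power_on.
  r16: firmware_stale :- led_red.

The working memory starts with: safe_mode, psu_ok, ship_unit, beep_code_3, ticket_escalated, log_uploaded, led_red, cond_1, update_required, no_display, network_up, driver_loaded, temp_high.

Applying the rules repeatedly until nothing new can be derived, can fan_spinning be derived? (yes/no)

[1] r1 [reseat_ram :- network_up, beep_code_3, update_required.]; r5 [overheat :- safe_mode, ticket_escalated.]; r8 [cond_6 :- ship_unit, no_display.]; r10 [gpu_fault :- driver_loaded, psu_ok.]; r14 [cable_seated :- no_display, temp_high.]; r16 [firmware_stale :- led_red.]. ⇒ new: reseat_ram, overheat, cond_6, gpu_fault, cable_seated, firmware_stale.
[2] r3 [replace_psu :- cable_seated, ticket_escalated.]; r6 [cond_5 :- driver_loaded, gpu_fault.]; r7 [bios_posted :- firmware_stale, temp_high.]; r9 [power_on :- gpu_fault, reseat_ram.]; r11 [led_green :- overheat.]. ⇒ new: replace_psu, cond_5, bios_posted, power_on, led_green.
[3] r4 [boot_ok :- bios_posted, replace_psu, psu_ok.]; r12 [cond_2 :- power_on.]; r15 [fan_spinning :- led_green, power_on.]. ⇒ new: boot_ok, cond_2, fan_spinning.
[4] r2 [disk_detected :- fan_spinning, boot_ok.]. ⇒ new: disk_detected.
fan_spinning appears in round 3, so it is derivable.

yes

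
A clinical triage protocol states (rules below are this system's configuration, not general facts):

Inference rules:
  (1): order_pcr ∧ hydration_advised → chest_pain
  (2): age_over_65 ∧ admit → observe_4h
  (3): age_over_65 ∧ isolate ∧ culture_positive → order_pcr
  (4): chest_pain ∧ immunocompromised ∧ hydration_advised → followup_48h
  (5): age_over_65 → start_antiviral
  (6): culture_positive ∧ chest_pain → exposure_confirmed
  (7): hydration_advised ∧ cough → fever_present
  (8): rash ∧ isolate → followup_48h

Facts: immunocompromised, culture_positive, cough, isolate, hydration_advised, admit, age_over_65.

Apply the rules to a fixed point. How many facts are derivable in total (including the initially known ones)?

Round 1: (2) [age_over_65 ∧ admit → observe_4h]; (3) [age_over_65 ∧ isolate ∧ culture_positive → order_pcr]; (5) [age_over_65 → start_antiviral]; (7) [hydration_advised ∧ cough → fever_present]. Adds observe_4h, order_pcr, start_antiviral, fever_present.
Round 2: (1) [order_pcr ∧ hydration_advised → chest_pain]. Adds chest_pain.
Round 3: (4) [chest_pain ∧ immunocompromised ∧ hydration_advised → followup_48h]; (6) [culture_positive ∧ chest_pain → exposure_confirmed]. Adds followup_48h, exposure_confirmed.
Closure: {admit, age_over_65, chest_pain, cough, culture_positive, exposure_confirmed, fever_present, followup_48h, hydration_advised, immunocompromised, isolate, observe_4h, order_pcr, start_antiviral} — 14 facts.

14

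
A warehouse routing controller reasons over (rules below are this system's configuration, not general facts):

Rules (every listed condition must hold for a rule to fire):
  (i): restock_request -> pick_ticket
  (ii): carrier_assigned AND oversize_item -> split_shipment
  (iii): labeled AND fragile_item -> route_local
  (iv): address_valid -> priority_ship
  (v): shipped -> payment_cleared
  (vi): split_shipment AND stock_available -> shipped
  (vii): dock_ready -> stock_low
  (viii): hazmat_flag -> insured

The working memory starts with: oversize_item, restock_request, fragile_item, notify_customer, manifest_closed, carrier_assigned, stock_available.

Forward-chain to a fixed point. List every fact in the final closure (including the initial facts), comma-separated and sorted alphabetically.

carrier_assigned, fragile_item, manifest_closed, notify_customer, oversize_item, payment_cleared, pick_ticket, restock_request, shipped, split_shipment, stock_available

Round 1 — (i), (ii), derive pick_ticket, split_shipment.
Round 2 — (vi), derive shipped.
Round 3 — (v), derive payment_cleared.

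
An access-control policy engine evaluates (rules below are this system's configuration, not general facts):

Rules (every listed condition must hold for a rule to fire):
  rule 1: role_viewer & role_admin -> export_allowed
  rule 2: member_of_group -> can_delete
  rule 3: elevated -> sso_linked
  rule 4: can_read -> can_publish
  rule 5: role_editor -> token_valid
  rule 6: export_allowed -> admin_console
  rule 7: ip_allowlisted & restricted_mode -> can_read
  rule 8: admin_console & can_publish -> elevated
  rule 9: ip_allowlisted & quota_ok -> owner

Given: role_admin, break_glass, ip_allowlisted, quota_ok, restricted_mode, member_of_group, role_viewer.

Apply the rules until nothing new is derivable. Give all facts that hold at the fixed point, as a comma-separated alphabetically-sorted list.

[1] rule 1 [role_viewer & role_admin -> export_allowed]; rule 2 [member_of_group -> can_delete]; rule 7 [ip_allowlisted & restricted_mode -> can_read]; rule 9 [ip_allowlisted & quota_ok -> owner]. ⇒ new: export_allowed, can_delete, can_read, owner.
[2] rule 4 [can_read -> can_publish]; rule 6 [export_allowed -> admin_console]. ⇒ new: can_publish, admin_console.
[3] rule 8 [admin_console & can_publish -> elevated]. ⇒ new: elevated.
[4] rule 3 [elevated -> sso_linked]. ⇒ new: sso_linked.

admin_console, break_glass, can_delete, can_publish, can_read, elevated, export_allowed, ip_allowlisted, member_of_group, owner, quota_ok, restricted_mode, role_admin, role_viewer, sso_linked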